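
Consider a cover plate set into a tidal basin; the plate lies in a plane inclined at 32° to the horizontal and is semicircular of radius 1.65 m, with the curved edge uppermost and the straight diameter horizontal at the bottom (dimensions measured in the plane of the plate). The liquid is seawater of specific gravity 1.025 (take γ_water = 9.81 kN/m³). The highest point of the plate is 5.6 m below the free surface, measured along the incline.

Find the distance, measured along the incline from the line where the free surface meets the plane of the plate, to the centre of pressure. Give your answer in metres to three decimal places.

γ = 1.025 × 9.81 = 10.05525 kN/m³.
Let θ = 32° be the plate's angle to the horizontal; measure y along the incline from where the plane meets the free surface. Vertical depth h = y·sinθ with sinθ = 0.529919.
The centroid lies 4r/(3π) = 0.700282 m above the diameter, so r − 4r/(3π) = 1.65 − 0.700282 = 0.949718 m below the topmost point, so y_c = 5.6 + 0.949718 = 6.54972 m and h_c = 6.54972 × 0.529919 = 3.47082 m.
A = πr²/2 = π × 1.65²/2 = 4.27649 m².
Resultant F = γ·h_c·A = 10.05525 × 3.47082 × 4.27649 = 149.249 kN.
I_c = (π/8 − 8/(9π))·r⁴ = 0.109757 × 1.65⁴ = 0.81352 m⁴.
Centre of pressure: y_p = y_c + I_c/(y_c·A) = 6.54972 + 0.81352/(6.54972 × 4.27649) = 6.54972 + 0.0290441 = 6.57876 m along the plane.

y_p = 6.579 m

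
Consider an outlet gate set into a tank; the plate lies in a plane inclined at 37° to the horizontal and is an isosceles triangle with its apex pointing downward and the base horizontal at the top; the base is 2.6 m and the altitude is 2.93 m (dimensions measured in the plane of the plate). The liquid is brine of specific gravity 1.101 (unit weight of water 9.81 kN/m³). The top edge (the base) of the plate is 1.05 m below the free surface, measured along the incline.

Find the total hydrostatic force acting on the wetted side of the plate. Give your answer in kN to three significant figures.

F ≈ 50.2 kN

γ = 1.101 × 9.81 = 10.80081 kN/m³.
Let θ = 37° be the plate's angle to the horizontal; measure y along the incline from where the plane meets the free surface. Vertical depth h = y·sinθ with sinθ = 0.601815.
With the apex down, the centroid sits h/3 = 2.93/3 = 0.976667 m below the base (the top edge), so y_c = 1.05 + 0.976667 = 2.02667 m and h_c = 2.02667 × 0.601815 = 1.21968 m.
A = ½ × 2.6 × 2.93 = 3.809 m².
Resultant F = γ·h_c·A = 10.80081 × 1.21968 × 3.809 = 50.178 kN.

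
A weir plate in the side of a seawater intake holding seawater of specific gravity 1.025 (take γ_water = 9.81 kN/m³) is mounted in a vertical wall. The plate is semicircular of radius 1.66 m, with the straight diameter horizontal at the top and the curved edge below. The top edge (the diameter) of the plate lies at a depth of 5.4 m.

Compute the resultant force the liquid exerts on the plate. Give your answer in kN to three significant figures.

γ = 1.025 × 9.81 = 10.05525 kN/m³.
The centroid of a semicircle lies 4r/(3π) = 0.704526 m from the diameter, here below the top edge, so the centroid depth is h_c = 5.4 + 0.704526 = 6.10453 m.
A = πr²/2 = π × 1.66²/2 = 4.32849 m².
Resultant F = γ·h_c·A = 10.05525 × 6.10453 × 4.32849 = 265.694 kN.

F ≈ 266 kN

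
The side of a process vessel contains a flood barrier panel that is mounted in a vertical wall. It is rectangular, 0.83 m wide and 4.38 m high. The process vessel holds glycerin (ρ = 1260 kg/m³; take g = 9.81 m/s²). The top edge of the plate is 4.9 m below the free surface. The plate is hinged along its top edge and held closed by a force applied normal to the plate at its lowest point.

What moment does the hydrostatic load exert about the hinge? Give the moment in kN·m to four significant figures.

γ = ρg = 1260 × 9.81 / 1000 = 12.3606 kN/m³.
The centroid lies 4.38/2 = 2.19 m below the top edge, so the centroid depth is h_c = 4.9 + 2.19 = 7.09 m.
A = 0.83 × 4.38 = 3.6354 m².
Resultant F = γ·h_c·A = 12.3606 × 7.09 × 3.6354 = 318.594 kN.
I_c = b·h³/12 = 0.83 × 4.38³/12 = 5.81191 m⁴.
Centre of pressure: y_p = y_c + I_c/(y_c·A) = 7.09 + 5.81191/(7.09 × 3.6354) = 7.09 + 0.225486 = 7.31549 m along the plane.
The resultant acts 2.19 + 0.225486 = 2.41549 m (along the plate) below the hinge at the top edge, so the moment about the hinge is M = F × 2.41549 = 318.594 × 2.41549 = 769.561 kN·m.

M ≈ 769.6 kN·m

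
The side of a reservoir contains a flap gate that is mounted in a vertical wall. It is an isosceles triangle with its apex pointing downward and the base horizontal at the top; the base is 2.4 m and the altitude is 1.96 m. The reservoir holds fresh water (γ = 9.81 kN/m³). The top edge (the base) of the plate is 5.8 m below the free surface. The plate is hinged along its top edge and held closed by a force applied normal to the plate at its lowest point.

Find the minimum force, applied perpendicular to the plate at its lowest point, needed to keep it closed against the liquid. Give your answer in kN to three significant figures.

P ≈ 52.1 kN

γ = 9.81 kN/m³.
With the apex down, the centroid sits h/3 = 1.96/3 = 0.653333 m below the base (the top edge), so the centroid depth is h_c = 5.8 + 0.653333 = 6.45333 m.
A = ½ × 2.4 × 1.96 = 2.352 m².
Resultant F = γ·h_c·A = 9.81 × 6.45333 × 2.352 = 148.898 kN.
I_c = b·h³/36 = 2.4 × 1.96³/36 = 0.501969 m⁴.
Centre of pressure: y_p = y_c + I_c/(y_c·A) = 6.45333 + 0.501969/(6.45333 × 2.352) = 6.45333 + 0.0330716 = 6.4864 m along the plane.
The resultant acts 0.653333 + 0.0330716 = 0.686405 m (along the plate) below the hinge at the top edge, so the moment about the hinge is M = F × 0.686405 = 148.898 × 0.686405 = 102.204 kN·m.
A normal force at the bottom, 1.96 m from the hinge, must supply this moment: P = 102.204/1.96 = 52.1449 kN.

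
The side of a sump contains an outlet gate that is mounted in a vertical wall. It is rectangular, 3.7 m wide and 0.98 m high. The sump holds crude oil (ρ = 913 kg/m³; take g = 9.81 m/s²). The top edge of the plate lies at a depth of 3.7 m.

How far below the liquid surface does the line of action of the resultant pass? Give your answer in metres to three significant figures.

γ = ρg = 913 × 9.81 / 1000 = 8.95653 kN/m³.
The centroid lies 0.98/2 = 0.49 m below the top edge, so the centroid depth is h_c = 3.7 + 0.49 = 4.19 m.
A = 3.7 × 0.98 = 3.626 m².
Resultant F = γ·h_c·A = 8.95653 × 4.19 × 3.626 = 136.076 kN.
I_c = b·h³/12 = 3.7 × 0.98³/12 = 0.290201 m⁴.
Centre of pressure: y_p = y_c + I_c/(y_c·A) = 4.19 + 0.290201/(4.19 × 3.626) = 4.19 + 0.019101 = 4.2091 m along the plane.

h_p = 4.21 m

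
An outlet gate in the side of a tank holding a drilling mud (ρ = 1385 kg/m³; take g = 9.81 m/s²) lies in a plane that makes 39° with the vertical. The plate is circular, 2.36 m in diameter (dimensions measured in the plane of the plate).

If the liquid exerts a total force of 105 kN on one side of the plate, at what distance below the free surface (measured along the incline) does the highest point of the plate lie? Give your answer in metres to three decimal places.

γ = ρg = 1385 × 9.81 / 1000 = 13.58685 kN/m³.
A = π(1.18)² = 4.37435 m².
From F = γ·h_c·A, the centroid depth is h_c = 105/(13.58685 × 4.37435) = 1.76668 m.
The plate makes 39° with the vertical, i.e. θ = 90° − 39° = 51° to the horizontal. Measuring y along the incline from the free-surface line, vertical depth h = y·sinθ with sinθ = 0.777146.
Along the incline, y_c = h_c/sinθ = 1.76668/0.777146 = 2.27329 m.
The centroid is at the centre, 1.18 m below the top of the plate, so the highest point sits at y_top = 2.27329 − 1.18 = 1.09329 m along the incline.

y_top ≈ 1.093 m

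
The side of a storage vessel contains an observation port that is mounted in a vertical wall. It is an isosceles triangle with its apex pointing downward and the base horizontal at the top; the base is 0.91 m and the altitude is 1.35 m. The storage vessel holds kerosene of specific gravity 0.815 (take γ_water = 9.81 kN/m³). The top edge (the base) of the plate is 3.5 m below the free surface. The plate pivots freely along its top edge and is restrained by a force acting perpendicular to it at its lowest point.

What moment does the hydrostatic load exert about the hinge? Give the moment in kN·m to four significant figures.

M ≈ 9.227 kN·m

γ = 0.815 × 9.81 = 7.99515 kN/m³.
With the apex down, the centroid sits h/3 = 1.35/3 = 0.45 m below the base (the top edge), so the centroid depth is h_c = 3.5 + 0.45 = 3.95 m.
A = ½ × 0.91 × 1.35 = 0.61425 m².
Resultant F = γ·h_c·A = 7.99515 × 3.95 × 0.61425 = 19.3985 kN.
I_c = b·h³/36 = 0.91 × 1.35³/36 = 0.0621928 m⁴.
Centre of pressure: y_p = y_c + I_c/(y_c·A) = 3.95 + 0.0621928/(3.95 × 0.61425) = 3.95 + 0.0256329 = 3.97563 m along the plane.
The resultant acts 0.45 + 0.0256329 = 0.475633 m (along the plate) below the hinge at the top edge, so the moment about the hinge is M = F × 0.475633 = 19.3985 × 0.475633 = 9.22657 kN·m.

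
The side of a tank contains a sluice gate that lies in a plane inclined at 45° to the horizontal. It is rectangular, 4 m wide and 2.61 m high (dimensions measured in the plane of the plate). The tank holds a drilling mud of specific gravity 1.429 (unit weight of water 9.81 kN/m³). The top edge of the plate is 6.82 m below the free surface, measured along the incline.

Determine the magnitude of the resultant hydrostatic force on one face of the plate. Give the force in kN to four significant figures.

F ≈ 840.8 kN

γ = 1.429 × 9.81 = 14.01849 kN/m³.
Let θ = 45° be the plate's angle to the horizontal; measure y along the incline from where the plane meets the free surface. Vertical depth h = y·sinθ with sinθ = 0.707107.
The centroid lies 2.61/2 = 1.305 m below the top edge, so y_c = 6.82 + 1.305 = 8.125 m and h_c = 8.125 × 0.707107 = 5.74524 m.
A = 4 × 2.61 = 10.44 m².
Resultant F = γ·h_c·A = 14.01849 × 5.74524 × 10.44 = 840.833 kN.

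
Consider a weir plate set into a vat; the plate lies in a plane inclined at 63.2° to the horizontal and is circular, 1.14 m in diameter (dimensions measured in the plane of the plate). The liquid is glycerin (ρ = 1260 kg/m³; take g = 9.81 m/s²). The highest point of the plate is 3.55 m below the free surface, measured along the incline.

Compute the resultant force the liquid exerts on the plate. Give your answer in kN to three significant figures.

γ = ρg = 1260 × 9.81 / 1000 = 12.3606 kN/m³.
Let θ = 63.2° be the plate's angle to the horizontal; measure y along the incline from where the plane meets the free surface. Vertical depth h = y·sinθ with sinθ = 0.892586.
The centroid is at the centre, 0.57 m below the top of the plate, so y_c = 3.55 + 0.57 = 4.12 m and h_c = 4.12 × 0.892586 = 3.67745 m.
A = π(0.57)² = 1.0207 m².
Resultant F = γ·h_c·A = 12.3606 × 3.67745 × 1.0207 = 46.3964 kN.

F ≈ 46.4 kN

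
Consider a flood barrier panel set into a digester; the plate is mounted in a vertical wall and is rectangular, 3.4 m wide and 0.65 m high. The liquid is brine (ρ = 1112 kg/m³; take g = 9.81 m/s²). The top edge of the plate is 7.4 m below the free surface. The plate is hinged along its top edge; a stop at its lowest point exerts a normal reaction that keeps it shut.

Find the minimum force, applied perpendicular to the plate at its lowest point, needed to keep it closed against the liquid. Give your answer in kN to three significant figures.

γ = ρg = 1112 × 9.81 / 1000 = 10.90872 kN/m³.
The centroid lies 0.65/2 = 0.325 m below the top edge, so the centroid depth is h_c = 7.4 + 0.325 = 7.725 m.
A = 3.4 × 0.65 = 2.21 m².
Resultant F = γ·h_c·A = 10.90872 × 7.725 × 2.21 = 186.236 kN.
I_c = b·h³/12 = 3.4 × 0.65³/12 = 0.0778104 m⁴.
Centre of pressure: y_p = y_c + I_c/(y_c·A) = 7.725 + 0.0778104/(7.725 × 2.21) = 7.725 + 0.00455771 = 7.72956 m along the plane.
The resultant acts 0.325 + 0.00455771 = 0.329558 m (along the plate) below the hinge at the top edge, so the moment about the hinge is M = F × 0.329558 = 186.236 × 0.329558 = 61.3756 kN·m.
A normal force at the bottom, 0.65 m from the hinge, must supply this moment: P = 61.3756/0.65 = 94.424 kN.

P ≈ 94.4 kN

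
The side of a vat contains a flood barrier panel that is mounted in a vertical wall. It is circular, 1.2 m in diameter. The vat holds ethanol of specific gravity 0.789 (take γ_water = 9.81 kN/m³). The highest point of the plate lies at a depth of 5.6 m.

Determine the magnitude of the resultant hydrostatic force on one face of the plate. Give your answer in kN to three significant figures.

F ≈ 54.3 kN

γ = 0.789 × 9.81 = 7.74009 kN/m³.
The centroid is at the centre, 0.6 m below the top of the plate, so the centroid depth is h_c = 5.6 + 0.6 = 6.2 m.
A = π(0.6)² = 1.13097 m².
Resultant F = γ·h_c·A = 7.74009 × 6.2 × 1.13097 = 54.2736 kN.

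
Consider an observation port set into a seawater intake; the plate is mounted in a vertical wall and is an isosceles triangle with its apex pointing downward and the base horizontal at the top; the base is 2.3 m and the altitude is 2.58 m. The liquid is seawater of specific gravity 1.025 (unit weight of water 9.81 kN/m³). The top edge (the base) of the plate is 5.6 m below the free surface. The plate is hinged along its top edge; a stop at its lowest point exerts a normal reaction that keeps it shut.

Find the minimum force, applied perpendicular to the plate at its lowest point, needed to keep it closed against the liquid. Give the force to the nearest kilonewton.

P ≈ 69 kN

γ = 1.025 × 9.81 = 10.05525 kN/m³.
With the apex down, the centroid sits h/3 = 2.58/3 = 0.86 m below the base (the top edge), so the centroid depth is h_c = 5.6 + 0.86 = 6.46 m.
A = ½ × 2.3 × 2.58 = 2.967 m².
Resultant F = γ·h_c·A = 10.05525 × 6.46 × 2.967 = 192.727 kN.
I_c = b·h³/36 = 2.3 × 2.58³/36 = 1.0972 m⁴.
Centre of pressure: y_p = y_c + I_c/(y_c·A) = 6.46 + 1.0972/(6.46 × 2.967) = 6.46 + 0.0572448 = 6.51724 m along the plane.
The resultant acts 0.86 + 0.0572448 = 0.917245 m (along the plate) below the hinge at the top edge, so the moment about the hinge is M = F × 0.917245 = 192.727 × 0.917245 = 176.778 kN·m.
A normal force at the bottom, 2.58 m from the hinge, must supply this moment: P = 176.778/2.58 = 68.5186 kN.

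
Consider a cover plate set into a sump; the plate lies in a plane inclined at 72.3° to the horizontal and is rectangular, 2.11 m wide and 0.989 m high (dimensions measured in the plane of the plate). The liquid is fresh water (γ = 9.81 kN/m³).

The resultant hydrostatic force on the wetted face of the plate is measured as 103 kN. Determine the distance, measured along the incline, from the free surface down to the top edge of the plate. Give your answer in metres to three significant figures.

y_top ≈ 4.79 m

γ = 9.81 kN/m³.
A = 2.11 × 0.989 = 2.08679 m².
From F = γ·h_c·A, the centroid depth is h_c = 103/(9.81 × 2.08679) = 5.03141 m.
Let θ = 72.3° be the plate's angle to the horizontal; measure y along the incline from where the plane meets the free surface. Vertical depth h = y·sinθ with sinθ = 0.952661.
Along the incline, y_c = h_c/sinθ = 5.03141/0.952661 = 5.28143 m.
The centroid lies 0.989/2 = 0.4945 m below the top edge, so the top edge sits at y_top = 5.28143 − 0.4945 = 4.78693 m along the incline.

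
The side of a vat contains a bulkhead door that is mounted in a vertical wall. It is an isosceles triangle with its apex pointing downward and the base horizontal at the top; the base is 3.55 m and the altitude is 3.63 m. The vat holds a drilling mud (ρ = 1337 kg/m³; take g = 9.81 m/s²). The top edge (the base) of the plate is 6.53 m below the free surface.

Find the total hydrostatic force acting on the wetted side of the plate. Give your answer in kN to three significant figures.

γ = ρg = 1337 × 9.81 / 1000 = 13.11597 kN/m³.
With the apex down, the centroid sits h/3 = 3.63/3 = 1.21 m below the base (the top edge), so the centroid depth is h_c = 6.53 + 1.21 = 7.74 m.
A = ½ × 3.55 × 3.63 = 6.44325 m².
Resultant F = γ·h_c·A = 13.11597 × 7.74 × 6.44325 = 654.103 kN.

F ≈ 654 kN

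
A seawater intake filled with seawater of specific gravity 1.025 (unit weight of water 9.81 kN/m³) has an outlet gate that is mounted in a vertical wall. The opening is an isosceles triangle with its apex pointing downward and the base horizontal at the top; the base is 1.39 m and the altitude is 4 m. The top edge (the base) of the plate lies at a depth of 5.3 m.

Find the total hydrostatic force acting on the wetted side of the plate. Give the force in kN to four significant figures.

F ≈ 185.4 kN

γ = 1.025 × 9.81 = 10.05525 kN/m³.
With the apex down, the centroid sits h/3 = 4/3 = 1.33333 m below the base (the top edge), so the centroid depth is h_c = 5.3 + 1.33333 = 6.63333 m.
A = ½ × 1.39 × 4 = 2.78 m².
Resultant F = γ·h_c·A = 10.05525 × 6.63333 × 2.78 = 185.425 kN.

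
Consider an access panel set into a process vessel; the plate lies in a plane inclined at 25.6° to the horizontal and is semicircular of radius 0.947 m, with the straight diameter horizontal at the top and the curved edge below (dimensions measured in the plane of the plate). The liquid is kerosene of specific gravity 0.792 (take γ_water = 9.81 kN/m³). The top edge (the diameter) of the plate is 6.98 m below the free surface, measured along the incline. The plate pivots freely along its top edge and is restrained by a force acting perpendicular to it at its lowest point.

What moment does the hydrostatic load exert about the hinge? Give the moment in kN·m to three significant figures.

γ = 0.792 × 9.81 = 7.76952 kN/m³.
Let θ = 25.6° be the plate's angle to the horizontal; measure y along the incline from where the plane meets the free surface. Vertical depth h = y·sinθ with sinθ = 0.432086.
The centroid of a semicircle lies 4r/(3π) = 0.401919 m from the diameter, here below the top edge, so y_c = 6.98 + 0.401919 = 7.38192 m and h_c = 7.38192 × 0.432086 = 3.18962 m.
A = πr²/2 = π × 0.947²/2 = 1.4087 m².
Resultant F = γ·h_c·A = 7.76952 × 3.18962 × 1.4087 = 34.9101 kN.
I_c = (π/8 − 8/(9π))·r⁴ = 0.109757 × 0.947⁴ = 0.0882739 m⁴.
Centre of pressure: y_p = y_c + I_c/(y_c·A) = 7.38192 + 0.0882739/(7.38192 × 1.4087) = 7.38192 + 0.00848876 = 7.39041 m along the plane.
The resultant acts 0.401919 + 0.00848876 = 0.410408 m (along the plate) below the hinge at the top edge, so the moment about the hinge is M = F × 0.410408 = 34.9101 × 0.410408 = 14.3274 kN·m.

M ≈ 14.3 kN·m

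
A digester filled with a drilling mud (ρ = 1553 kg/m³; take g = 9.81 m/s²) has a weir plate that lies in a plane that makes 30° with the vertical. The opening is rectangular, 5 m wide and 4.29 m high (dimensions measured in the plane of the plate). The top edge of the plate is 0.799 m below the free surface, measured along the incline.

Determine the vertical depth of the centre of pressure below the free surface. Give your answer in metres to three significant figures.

h_p = 3.00 m

γ = ρg = 1553 × 9.81 / 1000 = 15.23493 kN/m³.
The plate makes 30° with the vertical, i.e. θ = 90° − 30° = 60° to the horizontal. Measuring y along the incline from the free-surface line, vertical depth h = y·sinθ with sinθ = 0.866025.
The centroid lies 4.29/2 = 2.145 m below the top edge, so y_c = 0.799 + 2.145 = 2.944 m and h_c = 2.944 × 0.866025 = 2.54958 m.
A = 5 × 4.29 = 21.45 m².
Resultant F = γ·h_c·A = 15.23493 × 2.54958 × 21.45 = 833.175 kN.
I_c = b·h³/12 = 5 × 4.29³/12 = 32.8973 m⁴.
Centre of pressure: y_p = y_c + I_c/(y_c·A) = 2.944 + 32.8973/(2.944 × 21.45) = 2.944 + 0.520949 = 3.46495 m along the plane.
Vertically, h_p = y_p·sinθ = 3.46495 × 0.866025 = 3.00073 m.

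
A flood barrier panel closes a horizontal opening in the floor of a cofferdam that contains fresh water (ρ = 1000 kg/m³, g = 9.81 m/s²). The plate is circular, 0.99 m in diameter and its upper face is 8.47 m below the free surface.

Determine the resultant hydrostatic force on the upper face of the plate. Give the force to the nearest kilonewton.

F ≈ 64 kN

γ = ρg = 1000 × 9.81 = 9810 N/m³ = 9.81 kN/m³.
The plate is horizontal, so pressure is uniform at p = γ·h = 9.81 × 8.47 = 83.0907 kN/m².
A = π(0.495)² = 0.769769 m².
F = p·A = 83.0907 × 0.769769 = 63.9606 kN.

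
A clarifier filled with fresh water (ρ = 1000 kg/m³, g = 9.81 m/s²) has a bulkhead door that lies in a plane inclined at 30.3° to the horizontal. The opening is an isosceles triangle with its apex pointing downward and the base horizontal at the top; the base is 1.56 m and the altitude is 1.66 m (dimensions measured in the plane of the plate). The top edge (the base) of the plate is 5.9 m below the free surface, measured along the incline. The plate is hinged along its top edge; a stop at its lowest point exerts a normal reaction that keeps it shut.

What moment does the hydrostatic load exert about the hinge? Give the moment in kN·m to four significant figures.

γ = ρg = 1000 × 9.81 = 9810 N/m³ = 9.81 kN/m³.
Let θ = 30.3° be the plate's angle to the horizontal; measure y along the incline from where the plane meets the free surface. Vertical depth h = y·sinθ with sinθ = 0.504528.
With the apex down, the centroid sits h/3 = 1.66/3 = 0.553333 m below the base (the top edge), so y_c = 5.9 + 0.553333 = 6.45333 m and h_c = 6.45333 × 0.504528 = 3.25589 m.
A = ½ × 1.56 × 1.66 = 1.2948 m².
Resultant F = γ·h_c·A = 9.81 × 3.25589 × 1.2948 = 41.3563 kN.
I_c = b·h³/36 = 1.56 × 1.66³/36 = 0.198219 m⁴.
Centre of pressure: y_p = y_c + I_c/(y_c·A) = 6.45333 + 0.198219/(6.45333 × 1.2948) = 6.45333 + 0.0237224 = 6.47705 m along the plane.
The resultant acts 0.553333 + 0.0237224 = 0.577055 m (along the plate) below the hinge at the top edge, so the moment about the hinge is M = F × 0.577055 = 41.3563 × 0.577055 = 23.8649 kN·m.

M ≈ 23.86 kN·m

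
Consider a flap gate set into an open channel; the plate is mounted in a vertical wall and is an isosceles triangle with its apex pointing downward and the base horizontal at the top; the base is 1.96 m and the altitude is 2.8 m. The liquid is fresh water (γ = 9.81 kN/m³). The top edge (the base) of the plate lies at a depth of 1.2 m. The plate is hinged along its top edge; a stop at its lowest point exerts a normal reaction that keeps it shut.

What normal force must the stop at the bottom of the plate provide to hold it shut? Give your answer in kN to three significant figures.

P ≈ 23.3 kN

γ = 9.81 kN/m³.
With the apex down, the centroid sits h/3 = 2.8/3 = 0.933333 m below the base (the top edge), so the centroid depth is h_c = 1.2 + 0.933333 = 2.13333 m.
A = ½ × 1.96 × 2.8 = 2.744 m².
Resultant F = γ·h_c·A = 9.81 × 2.13333 × 2.744 = 57.4263 kN.
I_c = b·h³/36 = 1.96 × 2.8³/36 = 1.19516 m⁴.
Centre of pressure: y_p = y_c + I_c/(y_c·A) = 2.13333 + 1.19516/(2.13333 × 2.744) = 2.13333 + 0.204166 = 2.3375 m along the plane.
The resultant acts 0.933333 + 0.204166 = 1.1375 m (along the plate) below the hinge at the top edge, so the moment about the hinge is M = F × 1.1375 = 57.4263 × 1.1375 = 65.3224 kN·m.
A normal force at the bottom, 2.8 m from the hinge, must supply this moment: P = 65.3224/2.8 = 23.3294 kN.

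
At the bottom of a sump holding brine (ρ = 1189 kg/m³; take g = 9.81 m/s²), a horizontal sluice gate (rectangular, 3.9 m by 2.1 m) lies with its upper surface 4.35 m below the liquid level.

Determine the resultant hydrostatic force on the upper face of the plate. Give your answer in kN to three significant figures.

F ≈ 416 kN

γ = ρg = 1189 × 9.81 / 1000 = 11.66409 kN/m³.
The plate is horizontal, so pressure is uniform at p = γ·h = 11.66409 × 4.35 = 50.7388 kN/m².
A = 3.9 × 2.1 = 8.19 m².
F = p·A = 50.7388 × 8.19 = 415.551 kN.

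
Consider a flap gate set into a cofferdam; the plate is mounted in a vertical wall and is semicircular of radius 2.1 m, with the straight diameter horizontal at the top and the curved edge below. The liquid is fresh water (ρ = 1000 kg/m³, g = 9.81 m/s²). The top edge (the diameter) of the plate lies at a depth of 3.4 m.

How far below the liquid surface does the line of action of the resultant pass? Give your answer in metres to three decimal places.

γ = ρg = 1000 × 9.81 = 9810 N/m³ = 9.81 kN/m³.
The centroid of a semicircle lies 4r/(3π) = 0.891268 m from the diameter, here below the top edge, so the centroid depth is h_c = 3.4 + 0.891268 = 4.29127 m.
A = πr²/2 = π × 2.1²/2 = 6.92721 m².
Resultant F = γ·h_c·A = 9.81 × 4.29127 × 6.92721 = 291.617 kN.
I_c = (π/8 − 8/(9π))·r⁴ = 0.109757 × 2.1⁴ = 2.13457 m⁴.
Centre of pressure: y_p = y_c + I_c/(y_c·A) = 4.29127 + 2.13457/(4.29127 × 6.92721) = 4.29127 + 0.0718069 = 4.36308 m along the plane.

h_p = 4.363 m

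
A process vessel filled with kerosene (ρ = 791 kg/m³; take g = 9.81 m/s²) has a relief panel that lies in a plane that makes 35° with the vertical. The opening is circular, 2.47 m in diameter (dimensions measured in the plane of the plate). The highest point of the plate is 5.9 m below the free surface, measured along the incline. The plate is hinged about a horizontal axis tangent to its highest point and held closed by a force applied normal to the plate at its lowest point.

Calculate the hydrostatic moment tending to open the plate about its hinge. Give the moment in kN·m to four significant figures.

M ≈ 280.0 kN·m

γ = ρg = 791 × 9.81 / 1000 = 7.75971 kN/m³.
The plate makes 35° with the vertical, i.e. θ = 90° − 35° = 55° to the horizontal. Measuring y along the incline from the free-surface line, vertical depth h = y·sinθ with sinθ = 0.819152.
The centroid is at the centre, 1.235 m below the top of the plate, so y_c = 5.9 + 1.235 = 7.135 m and h_c = 7.135 × 0.819152 = 5.84465 m.
A = π(1.235)² = 4.79164 m².
Resultant F = γ·h_c·A = 7.75971 × 5.84465 × 4.79164 = 217.314 kN.
I_c = πr⁴/4 = π × 1.235⁴/4 = 1.82708 m⁴.
Centre of pressure: y_p = y_c + I_c/(y_c·A) = 7.135 + 1.82708/(7.135 × 4.79164) = 7.135 + 0.0534416 = 7.18844 m along the plane.
The resultant acts 1.235 + 0.0534416 = 1.28844 m (along the plate) below the hinge at the top edge, so the moment about the hinge is M = F × 1.28844 = 217.314 × 1.28844 = 279.996 kN·m.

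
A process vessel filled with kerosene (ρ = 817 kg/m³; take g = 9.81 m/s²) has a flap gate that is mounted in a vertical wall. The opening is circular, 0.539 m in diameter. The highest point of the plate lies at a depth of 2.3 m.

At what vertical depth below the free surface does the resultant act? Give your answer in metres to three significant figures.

γ = ρg = 817 × 9.81 / 1000 = 8.01477 kN/m³.
The centroid is at the centre, 0.2695 m below the top of the plate, so the centroid depth is h_c = 2.3 + 0.2695 = 2.5695 m.
A = π(0.2695)² = 0.228175 m².
Resultant F = γ·h_c·A = 8.01477 × 2.5695 × 0.228175 = 4.69902 kN.
I_c = πr⁴/4 = π × 0.2695⁴/4 = 0.0041431 m⁴.
Centre of pressure: y_p = y_c + I_c/(y_c·A) = 2.5695 + 0.0041431/(2.5695 × 0.228175) = 2.5695 + 0.00706657 = 2.57657 m along the plane.

h_p = 2.58 m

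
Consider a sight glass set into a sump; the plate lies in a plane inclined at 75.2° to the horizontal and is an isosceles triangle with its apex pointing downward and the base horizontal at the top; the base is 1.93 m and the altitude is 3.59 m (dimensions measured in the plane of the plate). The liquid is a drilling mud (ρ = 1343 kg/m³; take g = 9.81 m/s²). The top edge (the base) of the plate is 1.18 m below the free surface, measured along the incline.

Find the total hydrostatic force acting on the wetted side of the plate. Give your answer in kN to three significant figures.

F ≈ 105 kN

γ = ρg = 1343 × 9.81 / 1000 = 13.17483 kN/m³.
Let θ = 75.2° be the plate's angle to the horizontal; measure y along the incline from where the plane meets the free surface. Vertical depth h = y·sinθ with sinθ = 0.966823.
With the apex down, the centroid sits h/3 = 3.59/3 = 1.19667 m below the base (the top edge), so y_c = 1.18 + 1.19667 = 2.37667 m and h_c = 2.37667 × 0.966823 = 2.29782 m.
A = ½ × 1.93 × 3.59 = 3.46435 m².
Resultant F = γ·h_c·A = 13.17483 × 2.29782 × 3.46435 = 104.878 kN.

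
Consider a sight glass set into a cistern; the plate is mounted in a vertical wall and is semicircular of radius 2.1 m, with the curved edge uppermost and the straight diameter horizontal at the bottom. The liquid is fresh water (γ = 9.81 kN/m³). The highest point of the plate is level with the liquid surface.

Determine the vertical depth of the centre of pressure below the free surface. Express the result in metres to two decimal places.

h_p = 1.46 m

γ = 9.81 kN/m³.
The centroid lies 4r/(3π) = 0.891268 m above the diameter, so r − 4r/(3π) = 2.1 − 0.891268 = 1.20873 m below the topmost point, so the centroid depth is h_c = 1.20873 m.
A = πr²/2 = π × 2.1²/2 = 6.92721 m².
Resultant F = γ·h_c·A = 9.81 × 1.20873 × 6.92721 = 82.1404 kN.
I_c = (π/8 − 8/(9π))·r⁴ = 0.109757 × 2.1⁴ = 2.13457 m⁴.
Centre of pressure: y_p = y_c + I_c/(y_c·A) = 1.20873 + 2.13457/(1.20873 × 6.92721) = 1.20873 + 0.254931 = 1.46366 m along the plane.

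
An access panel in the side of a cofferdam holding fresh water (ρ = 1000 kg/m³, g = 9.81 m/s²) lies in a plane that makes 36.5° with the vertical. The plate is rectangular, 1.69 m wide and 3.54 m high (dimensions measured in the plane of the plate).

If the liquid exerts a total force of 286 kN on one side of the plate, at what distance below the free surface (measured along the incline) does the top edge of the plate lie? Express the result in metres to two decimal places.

y_top ≈ 4.29 m

γ = ρg = 1000 × 9.81 = 9810 N/m³ = 9.81 kN/m³.
A = 1.69 × 3.54 = 5.9826 m².
From F = γ·h_c·A, the centroid depth is h_c = 286/(9.81 × 5.9826) = 4.87312 m.
The plate makes 36.5° with the vertical, i.e. θ = 90° − 36.5° = 53.5° to the horizontal. Measuring y along the incline from the free-surface line, vertical depth h = y·sinθ with sinθ = 0.803857.
Along the incline, y_c = h_c/sinθ = 4.87312/0.803857 = 6.06217 m.
The centroid lies 3.54/2 = 1.77 m below the top edge, so the top edge sits at y_top = 6.06217 − 1.77 = 4.29217 m along the incline.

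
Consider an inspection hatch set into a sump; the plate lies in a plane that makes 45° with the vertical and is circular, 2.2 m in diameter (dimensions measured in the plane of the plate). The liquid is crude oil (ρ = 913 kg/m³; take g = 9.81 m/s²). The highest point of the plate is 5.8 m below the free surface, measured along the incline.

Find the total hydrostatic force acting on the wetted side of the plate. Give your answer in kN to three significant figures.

γ = ρg = 913 × 9.81 / 1000 = 8.95653 kN/m³.
The plate makes 45° with the vertical, i.e. θ = 90° − 45° = 45° to the horizontal. Measuring y along the incline from the free-surface line, vertical depth h = y·sinθ with sinθ = 0.707107.
The centroid is at the centre, 1.1 m below the top of the plate, so y_c = 5.8 + 1.1 = 6.9 m and h_c = 6.9 × 0.707107 = 4.87904 m.
A = π(1.1)² = 3.80133 m².
Resultant F = γ·h_c·A = 8.95653 × 4.87904 × 3.80133 = 166.115 kN.

F ≈ 166 kN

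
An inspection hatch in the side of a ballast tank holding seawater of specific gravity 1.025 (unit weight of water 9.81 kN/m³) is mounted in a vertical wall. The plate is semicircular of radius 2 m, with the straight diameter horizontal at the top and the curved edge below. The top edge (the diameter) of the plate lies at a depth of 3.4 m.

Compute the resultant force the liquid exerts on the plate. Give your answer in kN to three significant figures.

F ≈ 268 kN

γ = 1.025 × 9.81 = 10.05525 kN/m³.
The centroid of a semicircle lies 4r/(3π) = 0.848826 m from the diameter, here below the top edge, so the centroid depth is h_c = 3.4 + 0.848826 = 4.24883 m.
A = πr²/2 = π × 2²/2 = 6.28319 m².
Resultant F = γ·h_c·A = 10.05525 × 4.24883 × 6.28319 = 268.437 kN.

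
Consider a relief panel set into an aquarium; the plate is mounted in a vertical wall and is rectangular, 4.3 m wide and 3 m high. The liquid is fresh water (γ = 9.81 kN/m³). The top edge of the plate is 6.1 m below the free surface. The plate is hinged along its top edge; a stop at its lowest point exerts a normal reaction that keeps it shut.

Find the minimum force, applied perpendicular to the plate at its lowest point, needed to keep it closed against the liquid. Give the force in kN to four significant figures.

γ = 9.81 kN/m³.
The centroid lies 3/2 = 1.5 m below the top edge, so the centroid depth is h_c = 6.1 + 1.5 = 7.6 m.
A = 4.3 × 3 = 12.9 m².
Resultant F = γ·h_c·A = 9.81 × 7.6 × 12.9 = 961.772 kN.
I_c = b·h³/12 = 4.3 × 3³/12 = 9.675 m⁴.
Centre of pressure: y_p = y_c + I_c/(y_c·A) = 7.6 + 9.675/(7.6 × 12.9) = 7.6 + 0.0986842 = 7.69868 m along the plane.
The resultant acts 1.5 + 0.0986842 = 1.59868 m (along the plate) below the hinge at the top edge, so the moment about the hinge is M = F × 1.59868 = 961.772 × 1.59868 = 1537.57 kN·m.
A normal force at the bottom, 3 m from the hinge, must supply this moment: P = 1537.57/3 = 512.523 kN.

P ≈ 512.5 kN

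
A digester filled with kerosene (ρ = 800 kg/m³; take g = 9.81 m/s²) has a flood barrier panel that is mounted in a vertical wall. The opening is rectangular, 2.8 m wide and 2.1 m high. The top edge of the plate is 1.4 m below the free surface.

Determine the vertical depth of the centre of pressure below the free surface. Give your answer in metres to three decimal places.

γ = ρg = 800 × 9.81 / 1000 = 7.848 kN/m³.
The centroid lies 2.1/2 = 1.05 m below the top edge, so the centroid depth is h_c = 1.4 + 1.05 = 2.45 m.
A = 2.8 × 2.1 = 5.88 m².
Resultant F = γ·h_c·A = 7.848 × 2.45 × 5.88 = 113.058 kN.
I_c = b·h³/12 = 2.8 × 2.1³/12 = 2.1609 m⁴.
Centre of pressure: y_p = y_c + I_c/(y_c·A) = 2.45 + 2.1609/(2.45 × 5.88) = 2.45 + 0.15 = 2.6 m along the plane.

h_p = 2.600 m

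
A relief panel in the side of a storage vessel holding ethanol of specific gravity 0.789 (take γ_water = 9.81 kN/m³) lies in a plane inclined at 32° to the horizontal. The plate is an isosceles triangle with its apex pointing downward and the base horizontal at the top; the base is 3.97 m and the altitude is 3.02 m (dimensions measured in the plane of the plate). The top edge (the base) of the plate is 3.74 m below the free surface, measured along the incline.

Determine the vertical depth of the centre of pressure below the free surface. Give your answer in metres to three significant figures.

h_p = 2.57 m

γ = 0.789 × 9.81 = 7.74009 kN/m³.
Let θ = 32° be the plate's angle to the horizontal; measure y along the incline from where the plane meets the free surface. Vertical depth h = y·sinθ with sinθ = 0.529919.
With the apex down, the centroid sits h/3 = 3.02/3 = 1.00667 m below the base (the top edge), so y_c = 3.74 + 1.00667 = 4.74667 m and h_c = 4.74667 × 0.529919 = 2.51535 m.
A = ½ × 3.97 × 3.02 = 5.9947 m².
Resultant F = γ·h_c·A = 7.74009 × 2.51535 × 5.9947 = 116.711 kN.
I_c = b·h³/36 = 3.97 × 3.02³/36 = 3.03745 m⁴.
Centre of pressure: y_p = y_c + I_c/(y_c·A) = 4.74667 + 3.03745/(4.74667 × 5.9947) = 4.74667 + 0.106746 = 4.85342 m along the plane.
Vertically, h_p = y_p·sinθ = 4.85342 × 0.529919 = 2.57192 m.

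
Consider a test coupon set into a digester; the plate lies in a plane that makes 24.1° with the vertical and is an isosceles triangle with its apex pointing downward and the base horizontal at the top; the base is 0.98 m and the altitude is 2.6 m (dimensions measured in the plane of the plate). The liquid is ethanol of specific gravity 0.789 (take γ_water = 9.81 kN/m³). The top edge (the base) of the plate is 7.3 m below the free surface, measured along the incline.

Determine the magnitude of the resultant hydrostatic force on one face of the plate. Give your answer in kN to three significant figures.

F ≈ 73.5 kN

γ = 0.789 × 9.81 = 7.74009 kN/m³.
The plate makes 24.1° with the vertical, i.e. θ = 90° − 24.1° = 65.9° to the horizontal. Measuring y along the incline from the free-surface line, vertical depth h = y·sinθ with sinθ = 0.912834.
With the apex down, the centroid sits h/3 = 2.6/3 = 0.866667 m below the base (the top edge), so y_c = 7.3 + 0.866667 = 8.16667 m and h_c = 8.16667 × 0.912834 = 7.45481 m.
A = ½ × 0.98 × 2.6 = 1.274 m².
Resultant F = γ·h_c·A = 7.74009 × 7.45481 × 1.274 = 73.5109 kN.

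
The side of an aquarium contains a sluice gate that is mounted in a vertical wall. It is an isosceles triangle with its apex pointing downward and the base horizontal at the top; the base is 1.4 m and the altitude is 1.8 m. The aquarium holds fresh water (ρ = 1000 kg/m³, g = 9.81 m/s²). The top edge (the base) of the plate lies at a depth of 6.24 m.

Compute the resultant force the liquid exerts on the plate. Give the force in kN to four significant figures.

γ = ρg = 1000 × 9.81 = 9810 N/m³ = 9.81 kN/m³.
With the apex down, the centroid sits h/3 = 1.8/3 = 0.6 m below the base (the top edge), so the centroid depth is h_c = 6.24 + 0.6 = 6.84 m.
A = ½ × 1.4 × 1.8 = 1.26 m².
Resultant F = γ·h_c·A = 9.81 × 6.84 × 1.26 = 84.5465 kN.

F ≈ 84.55 kN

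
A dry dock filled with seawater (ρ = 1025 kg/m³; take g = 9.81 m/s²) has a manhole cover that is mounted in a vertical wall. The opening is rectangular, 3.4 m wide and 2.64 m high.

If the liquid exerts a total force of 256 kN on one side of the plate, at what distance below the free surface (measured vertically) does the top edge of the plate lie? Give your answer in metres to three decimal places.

d_top ≈ 1.516 m

γ = ρg = 1025 × 9.81 / 1000 = 10.05525 kN/m³.
A = 3.4 × 2.64 = 8.976 m².
From F = γ·h_c·A, the centroid depth is h_c = 256/(10.05525 × 8.976) = 2.83638 m.
The centroid lies 2.64/2 = 1.32 m below the top edge, so the top edge sits at h_top = 2.83638 − 1.32 = 1.51638 m below the surface.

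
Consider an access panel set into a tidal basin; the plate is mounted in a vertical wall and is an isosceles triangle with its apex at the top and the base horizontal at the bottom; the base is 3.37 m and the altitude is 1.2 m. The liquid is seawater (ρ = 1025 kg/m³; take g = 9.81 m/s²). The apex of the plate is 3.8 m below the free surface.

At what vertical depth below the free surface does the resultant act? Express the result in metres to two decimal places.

h_p = 4.62 m

γ = ρg = 1025 × 9.81 / 1000 = 10.05525 kN/m³.
With the apex up, the centroid sits 2h/3 = 2 × 1.2/3 = 0.8 m below the apex, so the centroid depth is h_c = 3.8 + 0.8 = 4.6 m.
A = ½ × 3.37 × 1.2 = 2.022 m².
Resultant F = γ·h_c·A = 10.05525 × 4.6 × 2.022 = 93.5259 kN.
I_c = b·h³/36 = 3.37 × 1.2³/36 = 0.16176 m⁴.
Centre of pressure: y_p = y_c + I_c/(y_c·A) = 4.6 + 0.16176/(4.6 × 2.022) = 4.6 + 0.0173913 = 4.61739 m along the plane.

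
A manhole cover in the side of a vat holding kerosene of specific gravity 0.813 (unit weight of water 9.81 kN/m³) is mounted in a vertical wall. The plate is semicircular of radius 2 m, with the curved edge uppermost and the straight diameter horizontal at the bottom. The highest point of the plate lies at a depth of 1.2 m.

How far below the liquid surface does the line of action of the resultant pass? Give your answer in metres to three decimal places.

γ = 0.813 × 9.81 = 7.97553 kN/m³.
The centroid lies 4r/(3π) = 0.848826 m above the diameter, so r − 4r/(3π) = 2 − 0.848826 = 1.15117 m below the topmost point, so the centroid depth is h_c = 1.2 + 1.15117 = 2.35117 m.
A = πr²/2 = π × 2²/2 = 6.28319 m².
Resultant F = γ·h_c·A = 7.97553 × 2.35117 × 6.28319 = 117.821 kN.
I_c = (π/8 − 8/(9π))·r⁴ = 0.109757 × 2⁴ = 1.75611 m⁴.
Centre of pressure: y_p = y_c + I_c/(y_c·A) = 2.35117 + 1.75611/(2.35117 × 6.28319) = 2.35117 + 0.118874 = 2.47004 m along the plane.

h_p = 2.470 m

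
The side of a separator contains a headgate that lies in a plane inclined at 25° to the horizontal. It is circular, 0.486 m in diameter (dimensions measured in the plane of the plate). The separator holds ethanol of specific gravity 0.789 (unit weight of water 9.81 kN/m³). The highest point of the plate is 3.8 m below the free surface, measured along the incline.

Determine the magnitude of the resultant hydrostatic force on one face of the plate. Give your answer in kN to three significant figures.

F ≈ 2.45 kN

γ = 0.789 × 9.81 = 7.74009 kN/m³.
Let θ = 25° be the plate's angle to the horizontal; measure y along the incline from where the plane meets the free surface. Vertical depth h = y·sinθ with sinθ = 0.422618.
The centroid is at the centre, 0.243 m below the top of the plate, so y_c = 3.8 + 0.243 = 4.043 m and h_c = 4.043 × 0.422618 = 1.70864 m.
A = π(0.243)² = 0.185508 m².
Resultant F = γ·h_c·A = 7.74009 × 1.70864 × 0.185508 = 2.45335 kN.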